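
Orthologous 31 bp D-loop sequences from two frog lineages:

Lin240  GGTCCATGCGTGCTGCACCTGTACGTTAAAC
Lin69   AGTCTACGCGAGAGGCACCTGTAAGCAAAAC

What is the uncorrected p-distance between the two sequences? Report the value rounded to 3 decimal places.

The sequences differ at positions 1 (G/A), 5 (C/T), 7 (T/C), 11 (T/A), 13 (C/A), 14 (T/G), 24 (C/A), 26 (T/C), 27 (T/A).
There are 9 differences over 31 sites, so p = 9/31 = 0.290.

0.290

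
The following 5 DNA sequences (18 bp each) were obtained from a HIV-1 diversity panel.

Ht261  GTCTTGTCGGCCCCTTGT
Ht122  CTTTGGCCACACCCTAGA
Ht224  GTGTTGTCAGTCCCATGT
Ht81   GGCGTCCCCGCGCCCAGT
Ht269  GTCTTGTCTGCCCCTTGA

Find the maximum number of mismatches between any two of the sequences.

Pairwise Hamming distances:
  Ht261 vs Ht122: 9
  Ht261 vs Ht224: 4
  Ht261 vs Ht81: 8
  Ht261 vs Ht269: 2
  Ht122 vs Ht224: 9
  Ht122 vs Ht81: 12
  Ht122 vs Ht269: 8
  Ht224 vs Ht81: 10
  Ht224 vs Ht269: 5
  Ht81 vs Ht269: 9
The largest is 12, between Ht122 and Ht81.

12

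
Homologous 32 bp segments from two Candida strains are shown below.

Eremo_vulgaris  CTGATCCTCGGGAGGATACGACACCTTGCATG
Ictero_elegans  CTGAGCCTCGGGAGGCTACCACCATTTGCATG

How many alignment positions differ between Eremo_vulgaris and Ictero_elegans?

6

Differing sites — 5:T/G; 16:A/C; 20:G/C; 23:A/C; 24:C/A; 25:C/T.
That gives 6 mismatches out of 32 aligned sites, so the Hamming distance is 6.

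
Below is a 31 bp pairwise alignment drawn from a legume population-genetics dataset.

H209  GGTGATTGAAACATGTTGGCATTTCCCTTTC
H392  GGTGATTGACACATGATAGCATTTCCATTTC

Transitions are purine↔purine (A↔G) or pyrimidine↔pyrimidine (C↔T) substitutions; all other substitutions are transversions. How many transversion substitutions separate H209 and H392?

3

Differing sites — 10:A/C (Tv); 16:T/A (Tv); 18:G/A (Ti); 27:C/A (Tv).
Of the 4 differences, 1 transition and 3 transversions, so the answer is 3.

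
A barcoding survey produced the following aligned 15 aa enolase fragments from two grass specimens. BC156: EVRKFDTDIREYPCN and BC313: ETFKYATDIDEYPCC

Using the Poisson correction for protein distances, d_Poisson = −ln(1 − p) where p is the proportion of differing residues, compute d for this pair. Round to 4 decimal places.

0.5108

Mismatches occur at site 2 (V↔T), site 3 (R↔F), site 5 (F↔Y), site 6 (D↔A), site 10 (R↔D), site 15 (N↔C).
p = 6/15 = 0.400000.
d = −ln(1 − 0.400000) = −ln(0.600000) = 0.5108.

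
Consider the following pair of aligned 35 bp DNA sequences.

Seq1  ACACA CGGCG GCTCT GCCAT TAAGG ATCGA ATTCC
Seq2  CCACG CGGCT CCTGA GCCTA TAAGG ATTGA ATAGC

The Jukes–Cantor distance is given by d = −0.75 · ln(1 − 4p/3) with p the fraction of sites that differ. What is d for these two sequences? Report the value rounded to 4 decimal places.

0.4073

Mismatches occur at site 1 (A↔C), site 5 (A↔G), site 10 (G↔T), site 11 (G↔C), site 14 (C↔G), site 15 (T↔A), site 19 (A↔T), site 20 (T↔A), site 28 (C↔T), site 33 (T↔A), site 34 (C↔G).
p = 11/35 = 0.314286.
d = −0.75 · ln(1 − (4/3)·0.314286) = −0.75 · ln(0.580952) = −0.75 · (-0.543087) = 0.4073.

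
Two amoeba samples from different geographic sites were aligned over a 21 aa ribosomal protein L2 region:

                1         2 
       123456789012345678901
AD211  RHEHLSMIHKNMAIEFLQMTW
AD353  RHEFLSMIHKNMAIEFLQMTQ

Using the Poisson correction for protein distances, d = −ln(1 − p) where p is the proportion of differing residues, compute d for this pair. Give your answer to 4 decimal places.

0.1001

Differing sites — 4:H/F; 21:W/Q.
p = 2/21 = 0.095238.
d = −ln(1 − 0.095238) = −ln(0.904762) = 0.1001.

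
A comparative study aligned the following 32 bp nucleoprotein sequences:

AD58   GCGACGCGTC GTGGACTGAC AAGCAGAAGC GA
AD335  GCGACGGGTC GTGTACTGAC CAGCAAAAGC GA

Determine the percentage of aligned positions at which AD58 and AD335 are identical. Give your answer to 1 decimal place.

Mismatches occur at site 7 (C↔G), site 14 (G↔T), site 21 (A↔C), site 26 (G↔A).
28 of the 32 sites match, so the percent identity is 28/32 × 100 = 87.5%.

87.5%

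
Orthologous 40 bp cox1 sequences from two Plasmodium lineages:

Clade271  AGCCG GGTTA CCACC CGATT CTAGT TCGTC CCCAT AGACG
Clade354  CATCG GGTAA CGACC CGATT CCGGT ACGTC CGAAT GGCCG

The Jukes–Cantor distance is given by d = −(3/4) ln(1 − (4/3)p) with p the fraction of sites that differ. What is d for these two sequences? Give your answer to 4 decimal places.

0.3831

Differing sites — 1:A/C; 2:G/A; 3:C/T; 9:T/A; 12:C/G; 22:T/C; 23:A/G; 26:T/A; 32:C/G; 33:C/A; 36:A/G; 38:A/C.
p = 12/40 = 0.300000.
d = −0.75 · ln(1 − (4/3)·0.300000) = −0.75 · ln(0.600000) = −0.75 · (-0.510826) = 0.3831.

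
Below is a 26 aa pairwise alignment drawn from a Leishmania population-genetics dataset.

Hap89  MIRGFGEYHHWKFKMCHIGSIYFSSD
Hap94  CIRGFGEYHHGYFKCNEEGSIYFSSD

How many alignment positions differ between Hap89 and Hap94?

Differing sites — 1:M/C; 11:W/G; 12:K/Y; 15:M/C; 16:C/N; 17:H/E; 18:I/E.
That gives 7 mismatches out of 26 aligned sites, so the Hamming distance is 7.

7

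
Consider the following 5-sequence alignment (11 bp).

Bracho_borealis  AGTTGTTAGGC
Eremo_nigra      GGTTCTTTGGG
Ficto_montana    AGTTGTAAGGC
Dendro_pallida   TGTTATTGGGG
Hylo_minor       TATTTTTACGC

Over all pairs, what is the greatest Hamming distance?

Pairwise Hamming distances:
  Bracho_borealis vs Eremo_nigra: 4
  Bracho_borealis vs Ficto_montana: 1
  Bracho_borealis vs Dendro_pallida: 4
  Bracho_borealis vs Hylo_minor: 4
  Eremo_nigra vs Ficto_montana: 5
  Eremo_nigra vs Dendro_pallida: 3
  Eremo_nigra vs Hylo_minor: 6
  Ficto_montana vs Dendro_pallida: 5
  Ficto_montana vs Hylo_minor: 5
  Dendro_pallida vs Hylo_minor: 5
The largest is 6, between Eremo_nigra and Hylo_minor.

6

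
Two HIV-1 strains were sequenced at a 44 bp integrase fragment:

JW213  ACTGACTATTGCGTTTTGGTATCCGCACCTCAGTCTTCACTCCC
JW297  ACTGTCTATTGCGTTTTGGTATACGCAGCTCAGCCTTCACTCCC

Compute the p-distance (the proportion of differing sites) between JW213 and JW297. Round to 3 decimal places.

The sequences differ at positions 5 (A/T), 23 (C/A), 28 (C/G), 34 (T/C).
There are 4 differences over 44 sites, so p = 4/44 = 0.091.

0.091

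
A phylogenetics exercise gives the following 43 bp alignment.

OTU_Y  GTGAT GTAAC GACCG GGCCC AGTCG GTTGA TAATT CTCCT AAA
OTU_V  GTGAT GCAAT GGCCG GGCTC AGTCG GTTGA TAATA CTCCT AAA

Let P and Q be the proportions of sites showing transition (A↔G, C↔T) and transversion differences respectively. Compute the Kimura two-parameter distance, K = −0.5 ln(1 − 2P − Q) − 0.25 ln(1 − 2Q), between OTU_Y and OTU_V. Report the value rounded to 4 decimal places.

0.1293

Mismatches occur at site 7 (T→C, transition), site 10 (C→T, transition), site 12 (A→G, transition), site 19 (C→T, transition), site 35 (T→A, transversion).
Of the 5 differences, 4 transitions and 1 transversion over 43 sites: P = 4/43 = 0.093023, Q = 1/43 = 0.023256.
d = −0.5·ln(0.790698) − 0.25·ln(0.953488) = −0.5·(-0.234839) − 0.25·(-0.047628) = 0.1293.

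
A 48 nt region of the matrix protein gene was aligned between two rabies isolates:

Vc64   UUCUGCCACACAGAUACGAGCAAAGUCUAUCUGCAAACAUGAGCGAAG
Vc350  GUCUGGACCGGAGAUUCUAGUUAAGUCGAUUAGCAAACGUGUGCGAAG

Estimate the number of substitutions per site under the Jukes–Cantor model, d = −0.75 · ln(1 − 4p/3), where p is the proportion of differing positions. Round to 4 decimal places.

0.4042

Differing sites — 1:U/G; 6:C/G; 7:C/A; 8:A/C; 10:A/G; 11:C/G; 16:A/U; 18:G/U; 21:C/U; 22:A/U; 28:U/G; 31:C/U; 32:U/A; 39:A/G; 42:A/U.
p = 15/48 = 0.312500.
d = −0.75 · ln(1 − (4/3)·0.312500) = −0.75 · ln(0.583333) = −0.75 · (-0.538997) = 0.4042.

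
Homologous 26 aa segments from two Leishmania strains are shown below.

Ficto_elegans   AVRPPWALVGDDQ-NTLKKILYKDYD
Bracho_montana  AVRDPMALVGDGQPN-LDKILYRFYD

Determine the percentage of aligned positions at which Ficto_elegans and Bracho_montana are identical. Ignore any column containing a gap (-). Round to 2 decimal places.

75.00%

Excluding the 2 gap columns leaves 24 comparable sites.
The sequences differ at positions 4 (P/D), 6 (W/M), 12 (D/G), 18 (K/D), 23 (K/R), 24 (D/F).
18 of the 24 comparable sites match, so the percent identity is 18/24 × 100 = 75.00%.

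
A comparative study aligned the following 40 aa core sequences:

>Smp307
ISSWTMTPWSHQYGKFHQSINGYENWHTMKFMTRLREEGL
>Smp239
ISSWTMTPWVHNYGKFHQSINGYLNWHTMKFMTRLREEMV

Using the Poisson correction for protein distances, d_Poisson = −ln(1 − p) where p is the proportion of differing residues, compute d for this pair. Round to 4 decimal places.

Differing sites — 10:S/V; 12:Q/N; 24:E/L; 39:G/M; 40:L/V.
p = 5/40 = 0.125000.
d = −ln(1 − 0.125000) = −ln(0.875000) = 0.1335.

0.1335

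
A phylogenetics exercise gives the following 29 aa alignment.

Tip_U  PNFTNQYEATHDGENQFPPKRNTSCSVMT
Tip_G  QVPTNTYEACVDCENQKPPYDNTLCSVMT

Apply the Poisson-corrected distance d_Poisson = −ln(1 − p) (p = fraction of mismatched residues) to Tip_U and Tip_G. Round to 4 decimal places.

Differing sites — 1:P/Q; 2:N/V; 3:F/P; 6:Q/T; 10:T/C; 11:H/V; 13:G/C; 17:F/K; 20:K/Y; 21:R/D; 24:S/L.
p = 11/29 = 0.379310.
d = −ln(1 − 0.379310) = −ln(0.620690) = 0.4769.

0.4769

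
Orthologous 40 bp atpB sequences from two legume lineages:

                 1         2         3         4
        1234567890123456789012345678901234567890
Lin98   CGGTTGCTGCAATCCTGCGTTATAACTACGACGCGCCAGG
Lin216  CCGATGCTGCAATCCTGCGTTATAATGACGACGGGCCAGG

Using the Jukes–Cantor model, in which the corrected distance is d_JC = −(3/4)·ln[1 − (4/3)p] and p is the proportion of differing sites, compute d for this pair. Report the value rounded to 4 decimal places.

Differing sites — 2:G/C; 4:T/A; 26:C/T; 27:T/G; 34:C/G.
p = 5/40 = 0.125000.
d = −0.75 · ln(1 − (4/3)·0.125000) = −0.75 · ln(0.833333) = −0.75 · (-0.182322) = 0.1367.

0.1367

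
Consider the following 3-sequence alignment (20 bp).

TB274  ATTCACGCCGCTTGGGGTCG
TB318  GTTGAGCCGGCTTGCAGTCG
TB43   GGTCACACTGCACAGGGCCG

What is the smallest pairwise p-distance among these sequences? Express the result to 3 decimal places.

0.350

Pairwise Hamming distances:
  TB274 vs TB318: 7
  TB274 vs TB43: 8
  TB318 vs TB43: 11
The smallest is 7 mismatches, between TB274 and TB318; p = 7/20 = 0.350.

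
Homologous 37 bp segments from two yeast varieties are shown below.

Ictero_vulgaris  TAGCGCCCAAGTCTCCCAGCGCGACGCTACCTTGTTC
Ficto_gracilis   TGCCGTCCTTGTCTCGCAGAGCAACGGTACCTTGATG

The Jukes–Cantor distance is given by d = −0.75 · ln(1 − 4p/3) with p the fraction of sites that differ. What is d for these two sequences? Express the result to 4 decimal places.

Differing sites — 2:A/G; 3:G/C; 6:C/T; 9:A/T; 10:A/T; 16:C/G; 20:C/A; 23:G/A; 27:C/G; 35:T/A; 37:C/G.
p = 11/37 = 0.297297.
d = −0.75 · ln(1 − (4/3)·0.297297) = −0.75 · ln(0.603604) = −0.75 · (-0.504837) = 0.3786.

0.3786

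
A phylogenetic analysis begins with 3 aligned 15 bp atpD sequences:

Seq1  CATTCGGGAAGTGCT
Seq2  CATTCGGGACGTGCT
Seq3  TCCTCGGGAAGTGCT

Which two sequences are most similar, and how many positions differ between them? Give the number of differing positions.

Pairwise Hamming distances:
  Seq1 vs Seq2: 1
  Seq1 vs Seq3: 3
  Seq2 vs Seq3: 4
The smallest is 1, between Seq1 and Seq2.

1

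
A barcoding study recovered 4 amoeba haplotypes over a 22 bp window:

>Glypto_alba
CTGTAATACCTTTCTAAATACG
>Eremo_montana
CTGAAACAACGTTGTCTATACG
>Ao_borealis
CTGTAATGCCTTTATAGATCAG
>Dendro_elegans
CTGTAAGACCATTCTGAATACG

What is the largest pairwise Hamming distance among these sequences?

10

Pairwise Hamming distances:
  Glypto_alba vs Eremo_montana: 7
  Glypto_alba vs Ao_borealis: 5
  Glypto_alba vs Dendro_elegans: 3
  Eremo_montana vs Ao_borealis: 10
  Eremo_montana vs Dendro_elegans: 7
  Ao_borealis vs Dendro_elegans: 8
The largest is 10, between Eremo_montana and Ao_borealis.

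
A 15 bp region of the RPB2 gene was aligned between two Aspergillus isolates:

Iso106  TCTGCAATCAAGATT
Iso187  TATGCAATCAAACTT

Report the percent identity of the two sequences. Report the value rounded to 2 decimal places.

Differing sites — 2:C/A; 12:G/A; 13:A/C.
12 of the 15 sites match, so the percent identity is 12/15 × 100 = 80.00%.

80.00%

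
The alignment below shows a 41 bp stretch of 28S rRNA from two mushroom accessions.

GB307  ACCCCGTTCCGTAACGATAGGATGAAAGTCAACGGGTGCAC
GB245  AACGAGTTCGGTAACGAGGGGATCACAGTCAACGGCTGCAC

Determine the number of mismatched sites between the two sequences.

Mismatches occur at site 2 (C/A), site 4 (C/G), site 5 (C/A), site 10 (C/G), site 18 (T/G), site 19 (A/G), site 24 (G/C), site 26 (A/C), site 36 (G/C).
That gives 9 mismatches out of 41 aligned sites, so the Hamming distance is 9.

9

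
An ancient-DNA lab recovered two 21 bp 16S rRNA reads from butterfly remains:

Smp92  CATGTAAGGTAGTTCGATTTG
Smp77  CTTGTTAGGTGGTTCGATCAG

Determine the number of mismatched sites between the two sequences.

5

The sequences differ at positions 2 (A/T), 6 (A/T), 11 (A/G), 19 (T/C), 20 (T/A).
That gives 5 mismatches out of 21 aligned sites, so the Hamming distance is 5.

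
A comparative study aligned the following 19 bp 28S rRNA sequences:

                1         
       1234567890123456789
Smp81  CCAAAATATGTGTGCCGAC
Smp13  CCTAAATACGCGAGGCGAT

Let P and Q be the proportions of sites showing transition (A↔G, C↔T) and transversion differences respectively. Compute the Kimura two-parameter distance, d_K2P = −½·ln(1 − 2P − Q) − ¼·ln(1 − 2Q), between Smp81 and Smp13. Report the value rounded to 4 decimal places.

0.4158

Mismatches occur at site 3 (A→T, transversion), site 9 (T→C, transition), site 11 (T→C, transition), site 13 (T→A, transversion), site 15 (C→G, transversion), site 19 (C→T, transition).
Of the 6 differences, 3 transitions and 3 transversions over 19 sites: P = 3/19 = 0.157895, Q = 3/19 = 0.157895.
d = −0.5·ln(0.526315) − 0.25·ln(0.684210) = −0.5·(-0.641855) − 0.25·(-0.379490) = 0.4158.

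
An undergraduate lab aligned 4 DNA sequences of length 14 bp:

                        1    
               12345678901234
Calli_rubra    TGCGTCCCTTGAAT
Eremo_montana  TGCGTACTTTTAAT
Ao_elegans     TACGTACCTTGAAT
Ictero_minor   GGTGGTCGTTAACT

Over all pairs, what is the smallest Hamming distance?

2

Pairwise Hamming distances:
  Calli_rubra vs Eremo_montana: 3
  Calli_rubra vs Ao_elegans: 2
  Calli_rubra vs Ictero_minor: 7
  Eremo_montana vs Ao_elegans: 3
  Eremo_montana vs Ictero_minor: 7
  Ao_elegans vs Ictero_minor: 8
The smallest is 2, between Calli_rubra and Ao_elegans.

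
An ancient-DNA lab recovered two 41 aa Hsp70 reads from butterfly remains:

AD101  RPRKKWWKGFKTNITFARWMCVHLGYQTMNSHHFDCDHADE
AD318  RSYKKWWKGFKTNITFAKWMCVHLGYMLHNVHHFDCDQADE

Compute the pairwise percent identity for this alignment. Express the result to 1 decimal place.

80.5%

Differing sites — 2:P/S; 3:R/Y; 18:R/K; 27:Q/M; 28:T/L; 29:M/H; 31:S/V; 38:H/Q.
33 of the 41 sites match, so the percent identity is 33/41 × 100 = 80.5%.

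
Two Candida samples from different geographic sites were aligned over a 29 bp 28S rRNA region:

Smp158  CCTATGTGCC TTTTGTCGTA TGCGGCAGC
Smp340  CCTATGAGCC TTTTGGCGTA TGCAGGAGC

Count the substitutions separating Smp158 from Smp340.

4

Differing sites — 7:T/A; 16:T/G; 24:G/A; 26:C/G.
That gives 4 mismatches out of 29 aligned sites, so the Hamming distance is 4.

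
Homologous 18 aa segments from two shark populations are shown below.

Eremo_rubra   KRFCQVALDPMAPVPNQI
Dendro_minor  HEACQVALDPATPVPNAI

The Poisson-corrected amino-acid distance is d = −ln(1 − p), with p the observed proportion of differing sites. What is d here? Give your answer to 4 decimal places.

The sequences differ at positions 1 (K/H), 2 (R/E), 3 (F/A), 11 (M/A), 12 (A/T), 17 (Q/A).
p = 6/18 = 0.333333.
d = −ln(1 − 0.333333) = −ln(0.666667) = 0.4055.

0.4055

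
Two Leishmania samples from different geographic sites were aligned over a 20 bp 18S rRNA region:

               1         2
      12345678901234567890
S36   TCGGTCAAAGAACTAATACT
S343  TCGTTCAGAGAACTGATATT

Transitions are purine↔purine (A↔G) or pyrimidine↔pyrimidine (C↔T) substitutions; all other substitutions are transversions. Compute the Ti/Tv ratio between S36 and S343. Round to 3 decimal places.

3.000

Mismatches occur at site 4 (G↔T, transversion), site 8 (A↔G, transition), site 15 (A↔G, transition), site 19 (C↔T, transition).
Of the 4 differences, 3 transitions and 1 transversion, so Ti/Tv = 3/1 = 3.000.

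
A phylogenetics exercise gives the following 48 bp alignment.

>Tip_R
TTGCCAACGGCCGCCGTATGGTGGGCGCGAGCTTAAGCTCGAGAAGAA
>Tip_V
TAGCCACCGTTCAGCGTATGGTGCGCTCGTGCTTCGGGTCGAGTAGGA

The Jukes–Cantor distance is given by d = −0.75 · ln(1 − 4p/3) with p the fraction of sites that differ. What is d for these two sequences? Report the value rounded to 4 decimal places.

0.3694

The sequences differ at positions 2 (T/A), 7 (A/C), 10 (G/T), 11 (C/T), 13 (G/A), 14 (C/G), 24 (G/C), 27 (G/T), 30 (A/T), 35 (A/C), 36 (A/G), 38 (C/G), 44 (A/T), 47 (A/G).
p = 14/48 = 0.291667.
d = −0.75 · ln(1 − (4/3)·0.291667) = −0.75 · ln(0.611111) = −0.75 · (-0.492477) = 0.3694.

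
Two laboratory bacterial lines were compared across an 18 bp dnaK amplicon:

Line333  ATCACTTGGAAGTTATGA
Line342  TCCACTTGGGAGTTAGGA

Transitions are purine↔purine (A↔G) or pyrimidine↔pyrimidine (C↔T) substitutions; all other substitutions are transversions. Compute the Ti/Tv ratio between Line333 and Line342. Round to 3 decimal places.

1.000

The sequences differ at positions 1 (A/T, transversion), 2 (T/C, transition), 10 (A/G, transition), 16 (T/G, transversion).
Of the 4 differences, 2 transitions and 2 transversions, so Ti/Tv = 2/2 = 1.000.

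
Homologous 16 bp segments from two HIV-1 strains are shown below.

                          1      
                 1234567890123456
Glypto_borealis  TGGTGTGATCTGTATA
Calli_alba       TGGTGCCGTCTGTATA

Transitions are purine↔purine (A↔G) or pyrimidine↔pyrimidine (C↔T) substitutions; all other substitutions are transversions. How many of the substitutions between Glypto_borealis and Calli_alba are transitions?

The sequences differ at positions 6 (T/C, transition), 7 (G/C, transversion), 8 (A/G, transition).
Of the 3 differences, 2 transitions and 1 transversion, so the answer is 2.

2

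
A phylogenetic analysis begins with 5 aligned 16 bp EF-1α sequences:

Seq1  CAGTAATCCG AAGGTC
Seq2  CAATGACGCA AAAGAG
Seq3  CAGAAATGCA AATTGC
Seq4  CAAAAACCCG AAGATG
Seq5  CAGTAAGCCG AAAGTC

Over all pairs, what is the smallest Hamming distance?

2

Pairwise Hamming distances:
  Seq1 vs Seq2: 8
  Seq1 vs Seq3: 6
  Seq1 vs Seq4: 5
  Seq1 vs Seq5: 2
  Seq2 vs Seq3: 8
  Seq2 vs Seq4: 7
  Seq2 vs Seq5: 7
  Seq3 vs Seq4: 8
  Seq3 vs Seq5: 7
  Seq4 vs Seq5: 6
The smallest is 2, between Seq1 and Seq5.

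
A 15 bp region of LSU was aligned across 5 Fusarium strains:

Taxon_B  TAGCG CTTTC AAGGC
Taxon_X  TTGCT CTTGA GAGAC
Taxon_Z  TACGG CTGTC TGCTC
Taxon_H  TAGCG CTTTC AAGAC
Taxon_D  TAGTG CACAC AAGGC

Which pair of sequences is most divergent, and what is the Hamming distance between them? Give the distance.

11

Pairwise Hamming distances:
  Taxon_B vs Taxon_X: 6
  Taxon_B vs Taxon_Z: 7
  Taxon_B vs Taxon_H: 1
  Taxon_B vs Taxon_D: 4
  Taxon_X vs Taxon_Z: 11
  Taxon_X vs Taxon_H: 5
  Taxon_X vs Taxon_D: 9
  Taxon_Z vs Taxon_H: 7
  Taxon_Z vs Taxon_D: 9
  Taxon_H vs Taxon_D: 5
The largest is 11, between Taxon_X and Taxon_Z.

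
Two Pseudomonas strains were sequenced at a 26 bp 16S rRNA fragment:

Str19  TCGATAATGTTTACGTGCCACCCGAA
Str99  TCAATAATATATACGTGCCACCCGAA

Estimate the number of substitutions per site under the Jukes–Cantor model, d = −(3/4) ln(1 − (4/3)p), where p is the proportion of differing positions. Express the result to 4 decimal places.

Mismatches occur at site 3 (G↔A), site 9 (G↔A), site 11 (T↔A).
p = 3/26 = 0.115385.
d = −0.75 · ln(1 − (4/3)·0.115385) = −0.75 · ln(0.846153) = −0.75 · (-0.167055) = 0.1253.

0.1253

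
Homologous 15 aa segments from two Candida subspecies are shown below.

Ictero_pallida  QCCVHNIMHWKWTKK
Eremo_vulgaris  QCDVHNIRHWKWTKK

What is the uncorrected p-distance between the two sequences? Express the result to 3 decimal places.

0.133

Differing sites — 3:C/D; 8:M/R.
There are 2 differences over 15 sites, so p = 2/15 = 0.133.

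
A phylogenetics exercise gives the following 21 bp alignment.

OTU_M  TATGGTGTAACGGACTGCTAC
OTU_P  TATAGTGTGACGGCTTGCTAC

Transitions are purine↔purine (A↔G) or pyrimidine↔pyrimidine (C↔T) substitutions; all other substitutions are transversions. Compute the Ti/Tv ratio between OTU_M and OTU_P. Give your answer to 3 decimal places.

The sequences differ at positions 4 (G/A, transition), 9 (A/G, transition), 14 (A/C, transversion), 15 (C/T, transition).
Of the 4 differences, 3 transitions and 1 transversion, so Ti/Tv = 3/1 = 3.000.

3.000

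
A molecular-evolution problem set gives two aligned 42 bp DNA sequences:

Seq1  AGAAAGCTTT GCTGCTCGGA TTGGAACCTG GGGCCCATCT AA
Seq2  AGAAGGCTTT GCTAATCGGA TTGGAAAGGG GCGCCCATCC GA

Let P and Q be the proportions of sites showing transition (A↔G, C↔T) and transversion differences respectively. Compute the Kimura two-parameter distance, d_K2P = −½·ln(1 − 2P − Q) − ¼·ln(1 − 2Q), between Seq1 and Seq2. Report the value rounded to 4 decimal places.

Mismatches occur at site 5 (A↔G, transition), site 14 (G↔A, transition), site 15 (C↔A, transversion), site 27 (C↔A, transversion), site 28 (C↔G, transversion), site 29 (T↔G, transversion), site 32 (G↔C, transversion), site 40 (T↔C, transition), site 41 (A↔G, transition).
Of the 9 differences, 4 transitions and 5 transversions over 42 sites: P = 4/42 = 0.095238, Q = 5/42 = 0.119048.
d = −0.5·ln(0.690476) − 0.25·ln(0.761904) = −0.5·(-0.370374) − 0.25·(-0.271935) = 0.2532.

0.2532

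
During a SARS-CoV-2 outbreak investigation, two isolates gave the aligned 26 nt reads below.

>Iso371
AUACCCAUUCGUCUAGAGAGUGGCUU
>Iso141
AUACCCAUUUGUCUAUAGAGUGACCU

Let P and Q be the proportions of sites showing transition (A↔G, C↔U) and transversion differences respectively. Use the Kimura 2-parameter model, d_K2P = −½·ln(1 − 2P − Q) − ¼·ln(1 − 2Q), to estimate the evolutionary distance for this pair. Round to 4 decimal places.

0.1768

The sequences differ at positions 10 (C/U, transition), 16 (G/U, transversion), 23 (G/A, transition), 25 (U/C, transition).
Of the 4 differences, 3 transitions and 1 transversion over 26 sites: P = 3/26 = 0.115385, Q = 1/26 = 0.038462.
d = −0.5·ln(0.730768) − 0.25·ln(0.923076) = −0.5·(-0.313659) − 0.25·(-0.080044) = 0.1768.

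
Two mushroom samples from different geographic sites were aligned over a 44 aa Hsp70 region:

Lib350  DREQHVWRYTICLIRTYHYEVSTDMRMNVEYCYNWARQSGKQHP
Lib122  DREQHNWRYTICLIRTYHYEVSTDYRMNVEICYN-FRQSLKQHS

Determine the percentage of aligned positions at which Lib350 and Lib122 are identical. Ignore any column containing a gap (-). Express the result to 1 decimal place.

86.0%

Excluding the 1 gap column leaves 43 comparable sites.
Differing sites — 6:V/N; 25:M/Y; 31:Y/I; 36:A/F; 40:G/L; 44:P/S.
37 of the 43 comparable sites match, so the percent identity is 37/43 × 100 = 86.0%.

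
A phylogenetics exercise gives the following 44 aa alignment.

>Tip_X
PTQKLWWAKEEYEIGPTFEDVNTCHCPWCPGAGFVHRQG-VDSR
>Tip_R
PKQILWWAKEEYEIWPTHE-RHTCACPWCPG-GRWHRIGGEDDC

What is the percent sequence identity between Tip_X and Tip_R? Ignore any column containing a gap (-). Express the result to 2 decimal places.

68.29%

Excluding the 3 gap columns leaves 41 comparable sites.
The sequences differ at positions 2 (T/K), 4 (K/I), 15 (G/W), 18 (F/H), 21 (V/R), 22 (N/H), 25 (H/A), 34 (F/R), 35 (V/W), 38 (Q/I), 41 (V/E), 43 (S/D), 44 (R/C).
28 of the 41 comparable sites match, so the percent identity is 28/41 × 100 = 68.29%.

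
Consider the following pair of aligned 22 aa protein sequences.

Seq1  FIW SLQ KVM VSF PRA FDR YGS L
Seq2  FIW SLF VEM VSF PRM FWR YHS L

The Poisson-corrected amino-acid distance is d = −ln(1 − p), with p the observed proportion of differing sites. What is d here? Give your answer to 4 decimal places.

Mismatches occur at site 6 (Q→F), site 7 (K→V), site 8 (V→E), site 15 (A→M), site 17 (D→W), site 20 (G→H).
p = 6/22 = 0.272727.
d = −ln(1 − 0.272727) = −ln(0.727273) = 0.3185.

0.3185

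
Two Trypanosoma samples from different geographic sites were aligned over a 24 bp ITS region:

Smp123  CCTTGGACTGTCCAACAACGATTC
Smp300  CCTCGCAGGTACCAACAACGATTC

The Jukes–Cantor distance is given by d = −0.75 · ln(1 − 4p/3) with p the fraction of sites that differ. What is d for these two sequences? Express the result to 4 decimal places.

0.3041

Differing sites — 4:T/C; 6:G/C; 8:C/G; 9:T/G; 10:G/T; 11:T/A.
p = 6/24 = 0.250000.
d = −0.75 · ln(1 − (4/3)·0.250000) = −0.75 · ln(0.666667) = −0.75 · (-0.405465) = 0.3041.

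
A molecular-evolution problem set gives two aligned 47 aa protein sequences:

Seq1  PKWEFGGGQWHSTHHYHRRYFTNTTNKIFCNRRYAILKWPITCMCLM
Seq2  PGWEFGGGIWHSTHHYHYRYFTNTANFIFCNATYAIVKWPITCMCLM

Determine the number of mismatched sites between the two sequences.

8

The sequences differ at positions 2 (K/G), 9 (Q/I), 18 (R/Y), 25 (T/A), 27 (K/F), 32 (R/A), 33 (R/T), 37 (L/V).
That gives 8 mismatches out of 47 aligned sites, so the Hamming distance is 8.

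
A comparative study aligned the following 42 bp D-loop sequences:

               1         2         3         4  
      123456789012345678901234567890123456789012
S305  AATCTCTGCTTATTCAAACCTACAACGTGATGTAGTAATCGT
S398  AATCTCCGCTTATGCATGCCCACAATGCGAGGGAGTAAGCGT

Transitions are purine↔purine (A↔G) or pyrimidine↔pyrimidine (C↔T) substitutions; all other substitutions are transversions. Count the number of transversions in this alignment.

5

Mismatches occur at site 7 (T→C, transition), site 14 (T→G, transversion), site 17 (A→T, transversion), site 18 (A→G, transition), site 21 (T→C, transition), site 26 (C→T, transition), site 28 (T→C, transition), site 31 (T→G, transversion), site 33 (T→G, transversion), site 39 (T→G, transversion).
Of the 10 differences, 5 transitions and 5 transversions, so the answer is 5.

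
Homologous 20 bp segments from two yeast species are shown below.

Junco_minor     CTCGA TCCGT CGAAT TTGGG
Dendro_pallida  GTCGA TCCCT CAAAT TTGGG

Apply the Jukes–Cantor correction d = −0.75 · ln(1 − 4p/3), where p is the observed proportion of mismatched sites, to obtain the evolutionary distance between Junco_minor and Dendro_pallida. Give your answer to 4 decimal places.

0.1674

Differing sites — 1:C/G; 9:G/C; 12:G/A.
p = 3/20 = 0.150000.
d = −0.75 · ln(1 − (4/3)·0.150000) = −0.75 · ln(0.800000) = −0.75 · (-0.223144) = 0.1674.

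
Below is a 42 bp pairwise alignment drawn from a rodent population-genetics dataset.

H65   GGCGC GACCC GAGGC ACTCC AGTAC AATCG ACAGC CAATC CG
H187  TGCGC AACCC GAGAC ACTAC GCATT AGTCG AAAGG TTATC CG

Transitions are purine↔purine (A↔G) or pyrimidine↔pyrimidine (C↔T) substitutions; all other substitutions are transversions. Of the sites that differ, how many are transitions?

6

Differing sites — 1:G/T (Tv); 6:G/A (Ti); 14:G/A (Ti); 19:C/A (Tv); 21:A/G (Ti); 22:G/C (Tv); 23:T/A (Tv); 24:A/T (Tv); 25:C/T (Ti); 27:A/G (Ti); 32:C/A (Tv); 35:C/G (Tv); 36:C/T (Ti); 37:A/T (Tv).
Of the 14 differences, 6 transitions and 8 transversions, so the answer is 6.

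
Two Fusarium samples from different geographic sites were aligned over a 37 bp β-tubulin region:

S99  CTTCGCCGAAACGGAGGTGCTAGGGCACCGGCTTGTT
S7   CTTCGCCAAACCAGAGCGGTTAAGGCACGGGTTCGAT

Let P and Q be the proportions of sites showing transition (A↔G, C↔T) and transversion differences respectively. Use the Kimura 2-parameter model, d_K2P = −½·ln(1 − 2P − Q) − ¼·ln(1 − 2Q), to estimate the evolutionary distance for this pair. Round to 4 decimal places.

Differing sites — 8:G/A (Ti); 11:A/C (Tv); 13:G/A (Ti); 17:G/C (Tv); 18:T/G (Tv); 20:C/T (Ti); 23:G/A (Ti); 29:C/G (Tv); 32:C/T (Ti); 34:T/C (Ti); 36:T/A (Tv).
Of the 11 differences, 6 transitions and 5 transversions over 37 sites: P = 6/37 = 0.162162, Q = 5/37 = 0.135135.
d = −0.5·ln(0.540541) − 0.25·ln(0.729730) = −0.5·(-0.615185) − 0.25·(-0.315081) = 0.3864.

0.3864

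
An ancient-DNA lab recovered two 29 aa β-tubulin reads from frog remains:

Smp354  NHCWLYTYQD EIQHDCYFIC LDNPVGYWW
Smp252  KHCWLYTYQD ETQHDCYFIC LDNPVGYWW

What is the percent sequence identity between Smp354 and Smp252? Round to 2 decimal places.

Mismatches occur at site 1 (N↔K), site 12 (I↔T).
27 of the 29 sites match, so the percent identity is 27/29 × 100 = 93.10%.

93.10%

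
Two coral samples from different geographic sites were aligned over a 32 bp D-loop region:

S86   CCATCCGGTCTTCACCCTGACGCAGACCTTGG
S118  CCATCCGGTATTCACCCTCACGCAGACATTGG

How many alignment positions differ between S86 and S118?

Mismatches occur at site 10 (C/A), site 19 (G/C), site 28 (C/A).
That gives 3 mismatches out of 32 aligned sites, so the Hamming distance is 3.

3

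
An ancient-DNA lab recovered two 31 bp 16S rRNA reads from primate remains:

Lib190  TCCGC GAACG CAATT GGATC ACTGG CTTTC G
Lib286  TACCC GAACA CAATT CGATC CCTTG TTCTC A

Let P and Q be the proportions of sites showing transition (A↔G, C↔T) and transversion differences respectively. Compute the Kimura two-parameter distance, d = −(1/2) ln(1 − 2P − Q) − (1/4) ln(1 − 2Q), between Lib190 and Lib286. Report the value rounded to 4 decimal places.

0.3692

Mismatches occur at site 2 (C/A, transversion), site 4 (G/C, transversion), site 10 (G/A, transition), site 16 (G/C, transversion), site 21 (A/C, transversion), site 24 (G/T, transversion), site 26 (C/T, transition), site 28 (T/C, transition), site 31 (G/A, transition).
Of the 9 differences, 4 transitions and 5 transversions over 31 sites: P = 4/31 = 0.129032, Q = 5/31 = 0.161290.
d = −0.5·ln(0.580646) − 0.25·ln(0.677420) = −0.5·(-0.543614) − 0.25·(-0.389464) = 0.3692.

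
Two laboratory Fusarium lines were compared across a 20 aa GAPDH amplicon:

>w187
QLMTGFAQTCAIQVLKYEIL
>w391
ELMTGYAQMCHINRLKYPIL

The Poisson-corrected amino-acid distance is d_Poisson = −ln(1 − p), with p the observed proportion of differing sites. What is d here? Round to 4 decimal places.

0.4308

Differing sites — 1:Q/E; 6:F/Y; 9:T/M; 11:A/H; 13:Q/N; 14:V/R; 18:E/P.
p = 7/20 = 0.350000.
d = −ln(1 − 0.350000) = −ln(0.650000) = 0.4308.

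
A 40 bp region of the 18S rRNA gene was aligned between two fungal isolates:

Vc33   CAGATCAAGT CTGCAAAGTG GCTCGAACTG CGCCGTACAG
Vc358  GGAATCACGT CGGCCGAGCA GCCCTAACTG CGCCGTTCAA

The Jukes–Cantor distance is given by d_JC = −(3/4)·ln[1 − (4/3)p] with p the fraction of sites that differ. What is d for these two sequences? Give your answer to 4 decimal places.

0.4260

Differing sites — 1:C/G; 2:A/G; 3:G/A; 8:A/C; 12:T/G; 15:A/C; 16:A/G; 19:T/C; 20:G/A; 23:T/C; 25:G/T; 37:A/T; 40:G/A.
p = 13/40 = 0.325000.
d = −0.75 · ln(1 − (4/3)·0.325000) = −0.75 · ln(0.566667) = −0.75 · (-0.567983) = 0.4260.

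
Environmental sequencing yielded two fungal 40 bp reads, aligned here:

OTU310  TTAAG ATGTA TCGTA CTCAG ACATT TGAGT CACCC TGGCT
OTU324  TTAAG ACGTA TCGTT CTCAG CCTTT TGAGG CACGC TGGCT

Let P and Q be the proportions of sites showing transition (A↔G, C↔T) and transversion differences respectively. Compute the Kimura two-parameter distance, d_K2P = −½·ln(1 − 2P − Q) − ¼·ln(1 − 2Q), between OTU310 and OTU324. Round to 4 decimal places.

0.1681

The sequences differ at positions 7 (T/C, transition), 15 (A/T, transversion), 21 (A/C, transversion), 23 (A/T, transversion), 30 (T/G, transversion), 34 (C/G, transversion).
Of the 6 differences, 1 transition and 5 transversions over 40 sites: P = 1/40 = 0.025000, Q = 5/40 = 0.125000.
d = −0.5·ln(0.825000) − 0.25·ln(0.750000) = −0.5·(-0.192372) − 0.25·(-0.287682) = 0.1681.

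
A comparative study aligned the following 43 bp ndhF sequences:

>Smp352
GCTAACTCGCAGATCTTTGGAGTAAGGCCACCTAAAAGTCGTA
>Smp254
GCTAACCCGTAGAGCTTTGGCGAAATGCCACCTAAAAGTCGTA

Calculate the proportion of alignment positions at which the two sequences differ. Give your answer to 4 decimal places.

0.1395

Mismatches occur at site 7 (T↔C), site 10 (C↔T), site 14 (T↔G), site 21 (A↔C), site 23 (T↔A), site 26 (G↔T).
There are 6 differences over 43 sites, so p = 6/43 = 0.1395.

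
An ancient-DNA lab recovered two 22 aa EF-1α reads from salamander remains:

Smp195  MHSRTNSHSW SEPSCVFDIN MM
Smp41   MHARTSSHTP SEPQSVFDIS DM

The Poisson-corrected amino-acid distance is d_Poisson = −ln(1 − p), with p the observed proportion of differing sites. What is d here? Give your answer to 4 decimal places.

0.4520

Mismatches occur at site 3 (S↔A), site 6 (N↔S), site 9 (S↔T), site 10 (W↔P), site 14 (S↔Q), site 15 (C↔S), site 20 (N↔S), site 21 (M↔D).
p = 8/22 = 0.363636.
d = −ln(1 − 0.363636) = −ln(0.636364) = 0.4520.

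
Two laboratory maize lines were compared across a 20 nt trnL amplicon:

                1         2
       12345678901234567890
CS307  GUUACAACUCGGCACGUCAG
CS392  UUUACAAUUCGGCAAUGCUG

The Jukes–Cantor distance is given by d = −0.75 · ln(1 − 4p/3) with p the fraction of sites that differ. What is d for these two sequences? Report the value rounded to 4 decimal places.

0.3831

The sequences differ at positions 1 (G/U), 8 (C/U), 15 (C/A), 16 (G/U), 17 (U/G), 19 (A/U).
p = 6/20 = 0.300000.
d = −0.75 · ln(1 − (4/3)·0.300000) = −0.75 · ln(0.600000) = −0.75 · (-0.510826) = 0.3831.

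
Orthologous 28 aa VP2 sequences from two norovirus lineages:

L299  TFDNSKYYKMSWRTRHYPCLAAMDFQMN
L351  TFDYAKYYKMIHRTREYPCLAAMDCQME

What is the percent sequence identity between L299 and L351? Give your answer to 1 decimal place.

75.0%

The sequences differ at positions 4 (N/Y), 5 (S/A), 11 (S/I), 12 (W/H), 16 (H/E), 25 (F/C), 28 (N/E).
21 of the 28 sites match, so the percent identity is 21/28 × 100 = 75.0%.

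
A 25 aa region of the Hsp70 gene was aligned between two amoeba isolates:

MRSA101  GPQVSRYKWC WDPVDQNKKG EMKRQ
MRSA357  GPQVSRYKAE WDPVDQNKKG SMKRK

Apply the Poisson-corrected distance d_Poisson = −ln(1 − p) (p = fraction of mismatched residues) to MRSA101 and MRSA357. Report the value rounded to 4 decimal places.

The sequences differ at positions 9 (W/A), 10 (C/E), 21 (E/S), 25 (Q/K).
p = 4/25 = 0.160000.
d = −ln(1 − 0.160000) = −ln(0.840000) = 0.1744.

0.1744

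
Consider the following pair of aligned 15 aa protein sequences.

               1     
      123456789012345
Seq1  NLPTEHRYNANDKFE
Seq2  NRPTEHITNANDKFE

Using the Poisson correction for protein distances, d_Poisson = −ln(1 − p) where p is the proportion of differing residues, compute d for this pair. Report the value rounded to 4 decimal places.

Mismatches occur at site 2 (L→R), site 7 (R→I), site 8 (Y→T).
p = 3/15 = 0.200000.
d = −ln(1 − 0.200000) = −ln(0.800000) = 0.2231.

0.2231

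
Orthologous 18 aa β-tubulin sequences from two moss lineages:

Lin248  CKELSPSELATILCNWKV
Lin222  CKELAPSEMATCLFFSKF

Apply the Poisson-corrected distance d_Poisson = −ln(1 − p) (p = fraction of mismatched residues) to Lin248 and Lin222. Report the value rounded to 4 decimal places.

The sequences differ at positions 5 (S/A), 9 (L/M), 12 (I/C), 14 (C/F), 15 (N/F), 16 (W/S), 18 (V/F).
p = 7/18 = 0.388889.
d = −ln(1 − 0.388889) = −ln(0.611111) = 0.4925.

0.4925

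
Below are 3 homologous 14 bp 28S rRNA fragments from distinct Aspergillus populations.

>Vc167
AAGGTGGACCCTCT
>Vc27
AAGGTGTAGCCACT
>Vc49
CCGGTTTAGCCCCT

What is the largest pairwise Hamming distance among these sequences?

Pairwise Hamming distances:
  Vc167 vs Vc27: 3
  Vc167 vs Vc49: 6
  Vc27 vs Vc49: 4
The largest is 6, between Vc167 and Vc49.

6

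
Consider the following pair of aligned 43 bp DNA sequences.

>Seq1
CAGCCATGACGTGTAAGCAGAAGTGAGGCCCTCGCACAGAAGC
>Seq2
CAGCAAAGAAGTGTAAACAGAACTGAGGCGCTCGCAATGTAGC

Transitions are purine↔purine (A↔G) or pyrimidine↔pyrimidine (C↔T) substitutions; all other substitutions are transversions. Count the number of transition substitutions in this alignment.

The sequences differ at positions 5 (C/A, transversion), 7 (T/A, transversion), 10 (C/A, transversion), 17 (G/A, transition), 23 (G/C, transversion), 30 (C/G, transversion), 37 (C/A, transversion), 38 (A/T, transversion), 40 (A/T, transversion).
Of the 9 differences, 1 transition and 8 transversions, so the answer is 1.

1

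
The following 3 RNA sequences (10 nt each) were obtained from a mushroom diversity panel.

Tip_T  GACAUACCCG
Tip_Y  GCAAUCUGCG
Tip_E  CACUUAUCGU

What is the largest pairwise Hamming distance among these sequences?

8

Pairwise Hamming distances:
  Tip_T vs Tip_Y: 5
  Tip_T vs Tip_E: 5
  Tip_Y vs Tip_E: 8
The largest is 8, between Tip_Y and Tip_E.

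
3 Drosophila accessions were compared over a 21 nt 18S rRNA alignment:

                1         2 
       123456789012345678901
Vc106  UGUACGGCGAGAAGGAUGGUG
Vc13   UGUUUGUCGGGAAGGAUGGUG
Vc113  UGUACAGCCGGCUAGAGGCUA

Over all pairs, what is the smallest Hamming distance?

4

Pairwise Hamming distances:
  Vc106 vs Vc13: 4
  Vc106 vs Vc113: 9
  Vc13 vs Vc113: 11
The smallest is 4, between Vc106 and Vc13.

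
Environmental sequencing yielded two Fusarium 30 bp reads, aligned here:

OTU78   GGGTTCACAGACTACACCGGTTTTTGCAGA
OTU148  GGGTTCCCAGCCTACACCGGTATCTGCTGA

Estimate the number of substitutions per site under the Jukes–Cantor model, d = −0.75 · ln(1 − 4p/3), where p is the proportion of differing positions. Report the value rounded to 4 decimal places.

The sequences differ at positions 7 (A/C), 11 (A/C), 22 (T/A), 24 (T/C), 28 (A/T).
p = 5/30 = 0.166667.
d = −0.75 · ln(1 − (4/3)·0.166667) = −0.75 · ln(0.777777) = −0.75 · (-0.251315) = 0.1885.

0.1885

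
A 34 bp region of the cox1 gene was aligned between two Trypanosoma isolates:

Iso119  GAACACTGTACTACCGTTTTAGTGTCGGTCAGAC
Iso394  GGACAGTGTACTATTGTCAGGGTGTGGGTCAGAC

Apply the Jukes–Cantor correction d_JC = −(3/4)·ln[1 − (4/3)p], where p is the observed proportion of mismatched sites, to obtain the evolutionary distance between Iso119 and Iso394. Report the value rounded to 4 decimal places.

0.3265

Differing sites — 2:A/G; 6:C/G; 14:C/T; 15:C/T; 18:T/C; 19:T/A; 20:T/G; 21:A/G; 26:C/G.
p = 9/34 = 0.264706.
d = −0.75 · ln(1 − (4/3)·0.264706) = −0.75 · ln(0.647059) = −0.75 · (-0.435318) = 0.3265.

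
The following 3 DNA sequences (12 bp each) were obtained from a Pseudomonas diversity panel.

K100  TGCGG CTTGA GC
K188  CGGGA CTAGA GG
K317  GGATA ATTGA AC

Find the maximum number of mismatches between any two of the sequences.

Pairwise Hamming distances:
  K100 vs K188: 5
  K100 vs K317: 6
  K188 vs K317: 7
The largest is 7, between K188 and K317.

7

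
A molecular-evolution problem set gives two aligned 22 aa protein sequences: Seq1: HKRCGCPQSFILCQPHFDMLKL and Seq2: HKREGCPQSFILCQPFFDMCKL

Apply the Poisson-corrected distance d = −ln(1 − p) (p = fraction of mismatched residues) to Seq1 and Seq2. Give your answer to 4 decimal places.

Mismatches occur at site 4 (C/E), site 16 (H/F), site 20 (L/C).
p = 3/22 = 0.136364.
d = −ln(1 − 0.136364) = −ln(0.863636) = 0.1466.

0.1466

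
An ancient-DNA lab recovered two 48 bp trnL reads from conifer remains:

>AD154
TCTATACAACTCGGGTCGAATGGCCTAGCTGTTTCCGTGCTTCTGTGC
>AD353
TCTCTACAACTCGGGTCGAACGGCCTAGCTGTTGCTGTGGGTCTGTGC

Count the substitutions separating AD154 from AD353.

6

The sequences differ at positions 4 (A/C), 21 (T/C), 34 (T/G), 36 (C/T), 40 (C/G), 41 (T/G).
That gives 6 mismatches out of 48 aligned sites, so the Hamming distance is 6.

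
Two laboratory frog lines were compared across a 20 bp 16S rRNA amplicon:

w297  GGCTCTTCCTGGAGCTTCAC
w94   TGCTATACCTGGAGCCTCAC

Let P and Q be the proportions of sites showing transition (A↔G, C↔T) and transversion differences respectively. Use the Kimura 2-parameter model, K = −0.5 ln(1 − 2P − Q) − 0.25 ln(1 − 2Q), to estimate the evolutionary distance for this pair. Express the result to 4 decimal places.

0.2330

Mismatches occur at site 1 (G↔T, transversion), site 5 (C↔A, transversion), site 7 (T↔A, transversion), site 16 (T↔C, transition).
Of the 4 differences, 1 transition and 3 transversions over 20 sites: P = 1/20 = 0.050000, Q = 3/20 = 0.150000.
d = −0.5·ln(0.750000) − 0.25·ln(0.700000) = −0.5·(-0.287682) − 0.25·(-0.356675) = 0.2330.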